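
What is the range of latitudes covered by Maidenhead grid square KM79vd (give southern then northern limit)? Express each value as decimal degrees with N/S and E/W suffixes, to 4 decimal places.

Field K=10, M=12: +10·20° lon, +12·10° lat → SW at lon 20°, lat 30°.
Square 7, 9: +7·2° lon, +9·1° lat → SW at lon 34°, lat 39°.
Subsquare v=21, d=3: +21·0.0833333° lon, +3·0.0416667° lat → SW at lon 35.75°, lat 39.125°.
Cell spans 0.0833333° lon × 0.0416667° lat.
south 39.1250° N, north 39.1667° N.

39.1250° N, 39.1667° N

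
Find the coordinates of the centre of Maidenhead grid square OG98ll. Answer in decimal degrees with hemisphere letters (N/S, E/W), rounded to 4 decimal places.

21.5208° S, 118.9583° E

Field O=14, G=6: +14·20° lon, +6·10° lat → SW at lon 100°, lat -30°.
Square 9, 8: +9·2° lon, +8·1° lat → SW at lon 118°, lat -22°.
Subsquare l=11, l=11: +11·0.0833333° lon, +11·0.0416667° lat → SW at lon 118.917°, lat -21.5417°.
Cell spans 0.0833333° lon × 0.0416667° lat. Centre is SW corner plus half of each.
latitude 21.5208° S, longitude 118.9583° E.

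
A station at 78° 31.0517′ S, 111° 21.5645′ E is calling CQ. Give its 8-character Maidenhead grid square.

OB51ql35

Offset from 180°W / 90°S: lon 291.35941°, lat 11.48247°.
Field: lon ⌊291.35941/20⌋ = 14 → O; lat ⌊11.48247/10⌋ = 1 → B.
Square: lon ⌊11.35941/2⌋ = 5; lat ⌊1.48247/1⌋ = 1.
Subsquare: lon ⌊1.35941/0.0833333⌋ = 16 → q; lat ⌊0.48247/0.0416667⌋ = 11 → l.
Extended square: lon ⌊0.02608/0.00833333⌋ = 3; lat ⌊0.02414/0.00416667⌋ = 5.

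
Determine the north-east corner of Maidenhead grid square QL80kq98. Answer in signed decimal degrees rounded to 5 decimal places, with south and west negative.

Field Q=16, L=11: +16·20° lon, +11·10° lat → SW at lon 140°, lat 20°.
Square 8, 0: +8·2° lon, +0·1° lat → SW at lon 156°, lat 20°.
Subsquare k=10, q=16: +10·0.0833333° lon, +16·0.0416667° lat → SW at lon 156.833°, lat 20.6667°.
Extended square 9, 8: +9·0.00833333° lon, +8·0.00416667° lat → SW at lon 156.908°, lat 20.7°.
Cell spans 0.00833333° lon × 0.00416667° lat. NE corner is SW corner plus one full cell.
latitude 20.70417, longitude 156.91667.

20.70417, 156.91667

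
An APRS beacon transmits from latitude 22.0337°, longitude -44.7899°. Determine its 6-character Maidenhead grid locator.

GL72oa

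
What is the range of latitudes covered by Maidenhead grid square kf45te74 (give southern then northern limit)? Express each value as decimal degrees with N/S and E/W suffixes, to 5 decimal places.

Field K=10, F=5: +10·20° lon, +5·10° lat → SW at lon 20°, lat -40°.
Square 4, 5: +4·2° lon, +5·1° lat → SW at lon 28°, lat -35°.
Subsquare t=19, e=4: +19·0.0833333° lon, +4·0.0416667° lat → SW at lon 29.5833°, lat -34.8333°.
Extended square 7, 4: +7·0.00833333° lon, +4·0.00416667° lat → SW at lon 29.6417°, lat -34.8167°.
Cell spans 0.00833333° lon × 0.00416667° lat.
south 34.81667° S, north 34.81250° S.

34.81667° S, 34.81250° S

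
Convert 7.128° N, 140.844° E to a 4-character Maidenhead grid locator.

QJ07

Shift to the Maidenhead origin (180°W, 90°S): lon 320.84, lat 97.13.
Field (20°×10°, letters A–R): 320.84/20 → 16 → Q, 97.13/10 → 9 → J; chars QJ.
Square (2°×1°, digits 0–9): 0.84/2 → 0, 7.13/1 → 7; chars 07.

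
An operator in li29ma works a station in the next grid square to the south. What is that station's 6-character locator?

LI28mx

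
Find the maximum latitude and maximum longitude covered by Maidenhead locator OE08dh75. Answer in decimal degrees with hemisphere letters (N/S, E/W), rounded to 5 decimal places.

Field O=14, E=4: +14·20° lon, +4·10° lat → SW at lon 100°, lat -50°.
Square 0, 8: +0·2° lon, +8·1° lat → SW at lon 100°, lat -42°.
Subsquare d=3, h=7: +3·0.0833333° lon, +7·0.0416667° lat → SW at lon 100.25°, lat -41.7083°.
Extended square 7, 5: +7·0.00833333° lon, +5·0.00416667° lat → SW at lon 100.308°, lat -41.6875°.
Cell spans 0.00833333° lon × 0.00416667° lat. NE corner is SW corner plus one full cell.
latitude 41.68333° S, longitude 100.31667° E.

41.68333° S, 100.31667° E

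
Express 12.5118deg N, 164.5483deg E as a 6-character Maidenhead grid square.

Shift to the Maidenhead origin (180°W, 90°S): lon 344.5483, lat 102.5118.
Field: 344.5483/20 → 17 → R, 102.5118/10 → 10 → K; chars RK.
Square: 4.5483/2 → 2, 2.5118/1 → 2; chars 22.
Subsquare: 0.5483/0.0833333 → 6 → g, 0.5118/0.0416667 → 12 → m; chars gm.

RK22gm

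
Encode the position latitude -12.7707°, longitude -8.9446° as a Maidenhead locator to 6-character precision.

IH57mf

Offset from 180°W / 90°S: lon 171.0554°, lat 77.2293°.
Field (20°×10°, letters A–R): 171.0554/20 → 8 → I, 77.2293/10 → 7 → H; chars IH.
Square (2°×1°, digits 0–9): 11.0554/2 → 5, 7.2293/1 → 7; chars 57.
Subsquare (5′×2.5′, letters a–x): 1.0554/0.0833333 → 12 → m, 0.2293/0.0416667 → 5 → f; chars mf.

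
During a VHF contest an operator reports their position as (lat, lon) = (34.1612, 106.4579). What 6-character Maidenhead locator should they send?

Add 180° to longitude and 90° to latitude: 286.4579, 124.1612.
Field (20°×10°, letters A–R): lon ⌊286.4579/20⌋ = 14 → O; lat ⌊124.1612/10⌋ = 12 → M.
Square (2°×1°, digits 0–9): lon ⌊6.4579/2⌋ = 3; lat ⌊4.1612/1⌋ = 4.
Subsquare (5′×2.5′, letters a–x): lon ⌊0.4579/0.0833333⌋ = 5 → f; lat ⌊0.1612/0.0416667⌋ = 3 → d.

OM34fd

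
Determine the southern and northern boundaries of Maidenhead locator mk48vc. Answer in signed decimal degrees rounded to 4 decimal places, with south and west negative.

18.0833, 18.1250

Field M=12, K=10: +12·20° lon, +10·10° lat → SW at lon 60°, lat 10°.
Square 4, 8: +4·2° lon, +8·1° lat → SW at lon 68°, lat 18°.
Subsquare v=21, c=2: +21·0.0833333° lon, +2·0.0416667° lat → SW at lon 69.75°, lat 18.0833°.
Cell spans 0.0833333° lon × 0.0416667° lat.
south 18.0833, north 18.1250.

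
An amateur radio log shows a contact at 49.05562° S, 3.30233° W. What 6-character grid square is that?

IE80iw

Shift to the Maidenhead origin (180°W, 90°S): lon 176.6977, lat 40.9444.
Field: lon ⌊176.6977/20⌋ = 8 → I; lat ⌊40.9444/10⌋ = 4 → E.
Square: lon ⌊16.6977/2⌋ = 8; lat ⌊0.9444/1⌋ = 0.
Subsquare: lon ⌊0.6977/0.0833333⌋ = 8 → i; lat ⌊0.9444/0.0416667⌋ = 22 → w.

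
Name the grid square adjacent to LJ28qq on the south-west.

LJ28pp

Longitude subsquare q = 16; −1 → 15 = p.
Latitude subsquare q = 16; −1 → 15 = p.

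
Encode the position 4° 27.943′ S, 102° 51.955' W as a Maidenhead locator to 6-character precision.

DI85nm

Add 180° to longitude and 90° to latitude: 77.1341, 85.5343.
Field: 77.1341/20 → 3 → D, 85.5343/10 → 8 → I; chars DI.
Square: 17.1341/2 → 8, 5.5343/1 → 5; chars 85.
Subsquare: 1.1341/0.0833333 → 13 → n, 0.5343/0.0416667 → 12 → m; chars nm.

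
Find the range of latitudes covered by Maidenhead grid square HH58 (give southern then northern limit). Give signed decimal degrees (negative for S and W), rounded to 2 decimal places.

-12.00, -11.00

Field H=7, H=7: +7·20° lon, +7·10° lat → SW at lon -40°, lat -20°.
Square 5, 8: +5·2° lon, +8·1° lat → SW at lon -30°, lat -12°.
Cell spans 2° lon × 1° lat.
south -12.00, north -11.00.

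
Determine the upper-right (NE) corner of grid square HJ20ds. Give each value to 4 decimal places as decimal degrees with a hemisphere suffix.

Field H=7, J=9: +7·20° lon, +9·10° lat → SW at lon -40°, lat 0°.
Square 2, 0: +2·2° lon, +0·1° lat → SW at lon -36°, lat 0°.
Subsquare d=3, s=18: +3·0.0833333° lon, +18·0.0416667° lat → SW at lon -35.75°, lat 0.75°.
Cell spans 0.0833333° lon × 0.0416667° lat. NE corner is SW corner plus one full cell.
latitude 0.7917° N, longitude 35.6667° W.

0.7917° N, 35.6667° W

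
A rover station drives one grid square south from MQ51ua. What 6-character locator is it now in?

Latitude subsquare a = 0; −1 → -1, wraps to 23 = x, carry into square.
Latitude square 1; −1 → 0.
The longitude characters are unchanged.

MQ50ux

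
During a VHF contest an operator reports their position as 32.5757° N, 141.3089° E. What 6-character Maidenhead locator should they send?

Add 180° to longitude and 90° to latitude: 321.3089, 122.5757.
Field: 321.3089/20 → 16 → Q, 122.5757/10 → 12 → M; chars QM.
Square: 1.3089/2 → 0, 2.5757/1 → 2; chars 02.
Subsquare: 1.3089/0.0833333 → 15 → p, 0.5757/0.0416667 → 13 → n; chars pn.

QM02pn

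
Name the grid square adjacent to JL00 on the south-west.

Longitude square 0; −1 → -1, wraps to 9, carry into field.
Longitude field J = 9; −1 → 8 = I.
Latitude square 0; −1 → -1, wraps to 9, carry into field.
Latitude field L = 11; −1 → 10 = K.

IK99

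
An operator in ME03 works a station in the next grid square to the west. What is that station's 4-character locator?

Longitude square 0; −1 → -1, wraps to 9, carry into field.
Longitude field M = 12; −1 → 11 = L.
The latitude characters are unchanged.

LE93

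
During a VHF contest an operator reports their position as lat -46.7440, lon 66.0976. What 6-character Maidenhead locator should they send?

Add 180° to longitude and 90° to latitude: 246.0976, 43.2560.
Field: lon ⌊246.0976/20⌋ = 12 → M; lat ⌊43.2560/10⌋ = 4 → E.
Square: lon ⌊6.0976/2⌋ = 3; lat ⌊3.2560/1⌋ = 3.
Subsquare: lon ⌊0.0976/0.0833333⌋ = 1 → b; lat ⌊0.2560/0.0416667⌋ = 6 → g.

ME33bg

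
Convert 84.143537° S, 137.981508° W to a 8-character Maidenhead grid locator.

CA15au25

Offset from 180°W / 90°S: lon 42.01849°, lat 5.85646°.
Field: 42.01849/20 → 2 → C, 5.85646/10 → 0 → A; chars CA.
Square: 2.01849/2 → 1, 5.85646/1 → 5; chars 15.
Subsquare: 0.01849/0.0833333 → 0 → a, 0.85646/0.0416667 → 20 → u; chars au.
Extended square: 0.01849/0.00833333 → 2, 0.02313/0.00416667 → 5; chars 25.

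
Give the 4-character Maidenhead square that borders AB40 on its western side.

Longitude square 4; −1 → 3.
The latitude characters are unchanged.

AB30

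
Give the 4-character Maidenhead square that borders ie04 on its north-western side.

HE95

Longitude square 0; −1 → -1, wraps to 9, carry into field.
Longitude field I = 8; −1 → 7 = H.
Latitude square 4; +1 → 5.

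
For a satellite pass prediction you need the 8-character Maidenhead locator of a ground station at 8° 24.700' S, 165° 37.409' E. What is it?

RI21to41

Add 180° to longitude and 90° to latitude: 345.62348, 81.58833.
Field: lon ⌊345.62348/20⌋ = 17 → R; lat ⌊81.58833/10⌋ = 8 → I.
Square: lon ⌊5.62348/2⌋ = 2; lat ⌊1.58833/1⌋ = 1.
Subsquare: lon ⌊1.62348/0.0833333⌋ = 19 → t; lat ⌊0.58833/0.0416667⌋ = 14 → o.
Extended square: lon ⌊0.04015/0.00833333⌋ = 4; lat ⌊0.00500/0.00416667⌋ = 1.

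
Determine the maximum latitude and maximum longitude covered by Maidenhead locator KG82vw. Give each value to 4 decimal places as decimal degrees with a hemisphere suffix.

27.0417° S, 37.8333° E

Field K=10, G=6: +10·20° lon, +6·10° lat → SW at lon 20°, lat -30°.
Square 8, 2: +8·2° lon, +2·1° lat → SW at lon 36°, lat -28°.
Subsquare v=21, w=22: +21·0.0833333° lon, +22·0.0416667° lat → SW at lon 37.75°, lat -27.0833°.
Cell spans 0.0833333° lon × 0.0416667° lat. NE corner is SW corner plus one full cell.
latitude 27.0417° S, longitude 37.8333° E.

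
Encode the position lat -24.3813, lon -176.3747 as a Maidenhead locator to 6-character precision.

AG15to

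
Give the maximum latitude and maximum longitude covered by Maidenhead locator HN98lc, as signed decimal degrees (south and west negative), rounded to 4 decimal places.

48.1250, -21.0000

Field H=7, N=13: +7·20° lon, +13·10° lat → SW at lon -40°, lat 40°.
Square 9, 8: +9·2° lon, +8·1° lat → SW at lon -22°, lat 48°.
Subsquare l=11, c=2: +11·0.0833333° lon, +2·0.0416667° lat → SW at lon -21.0833°, lat 48.0833°.
Cell spans 0.0833333° lon × 0.0416667° lat. NE corner is SW corner plus one full cell.
latitude 48.1250, longitude -21.0000.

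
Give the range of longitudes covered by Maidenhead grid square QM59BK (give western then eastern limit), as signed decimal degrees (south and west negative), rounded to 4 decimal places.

Field Q=16, M=12: +16·20° lon, +12·10° lat → SW at lon 140°, lat 30°.
Square 5, 9: +5·2° lon, +9·1° lat → SW at lon 150°, lat 39°.
Subsquare b=1, k=10: +1·0.0833333° lon, +10·0.0416667° lat → SW at lon 150.083°, lat 39.4167°.
Cell spans 0.0833333° lon × 0.0416667° lat.
west 150.0833, east 150.1667.

150.0833, 150.1667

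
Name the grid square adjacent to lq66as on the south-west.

Longitude subsquare a = 0; −1 → -1, wraps to 23 = x, carry into square.
Longitude square 6; −1 → 5.
Latitude subsquare s = 18; −1 → 17 = r.

LQ56xr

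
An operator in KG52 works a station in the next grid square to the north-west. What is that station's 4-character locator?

Longitude square 5; −1 → 4.
Latitude square 2; +1 → 3.

KG43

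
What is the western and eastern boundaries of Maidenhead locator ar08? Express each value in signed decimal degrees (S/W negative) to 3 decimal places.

-180.000, -178.000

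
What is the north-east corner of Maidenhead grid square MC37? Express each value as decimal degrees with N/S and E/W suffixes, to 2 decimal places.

62.00° S, 68.00° E

Field M=12, C=2: +12·20° lon, +2·10° lat → SW at lon 60°, lat -70°.
Square 3, 7: +3·2° lon, +7·1° lat → SW at lon 66°, lat -63°.
Cell spans 2° lon × 1° lat. NE corner is SW corner plus one full cell.
latitude 62.00° S, longitude 68.00° E.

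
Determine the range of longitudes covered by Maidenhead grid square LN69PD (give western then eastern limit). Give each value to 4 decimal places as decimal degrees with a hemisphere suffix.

53.2500° E, 53.3333° E

Field L=11, N=13: +11·20° lon, +13·10° lat → SW at lon 40°, lat 40°.
Square 6, 9: +6·2° lon, +9·1° lat → SW at lon 52°, lat 49°.
Subsquare p=15, d=3: +15·0.0833333° lon, +3·0.0416667° lat → SW at lon 53.25°, lat 49.125°.
Cell spans 0.0833333° lon × 0.0416667° lat.
west 53.2500° E, east 53.3333° E.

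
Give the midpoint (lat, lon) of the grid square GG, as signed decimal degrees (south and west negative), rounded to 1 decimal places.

-25.0, -50.0

Field G=6, G=6: +6·20° lon, +6·10° lat → SW at lon -60°, lat -30°.
Cell spans 20° lon × 10° lat. Centre is SW corner plus half of each.
latitude -25.0, longitude -50.0.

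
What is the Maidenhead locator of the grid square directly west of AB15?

Longitude square 1; −1 → 0.
The latitude characters are unchanged.

AB05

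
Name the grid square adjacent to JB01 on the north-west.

IB92

Longitude square 0; −1 → -1, wraps to 9, carry into field.
Longitude field J = 9; −1 → 8 = I.
Latitude square 1; +1 → 2.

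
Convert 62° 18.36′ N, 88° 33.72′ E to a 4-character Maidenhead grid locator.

NP42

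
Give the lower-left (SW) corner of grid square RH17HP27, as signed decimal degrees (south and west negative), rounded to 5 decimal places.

-12.34583, 162.60000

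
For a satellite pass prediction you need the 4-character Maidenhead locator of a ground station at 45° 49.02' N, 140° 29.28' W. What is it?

BN95

Shift to the Maidenhead origin (180°W, 90°S): lon 39.51, lat 135.82.
Field: lon ⌊39.51/20⌋ = 1 → B; lat ⌊135.82/10⌋ = 13 → N.
Square: lon ⌊19.51/2⌋ = 9; lat ⌊5.82/1⌋ = 5.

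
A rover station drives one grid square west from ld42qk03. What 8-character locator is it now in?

LD42pk93

Longitude extended square 0; −1 → -1, wraps to 9, carry into subsquare.
Longitude subsquare q = 16; −1 → 15 = p.
The latitude characters are unchanged.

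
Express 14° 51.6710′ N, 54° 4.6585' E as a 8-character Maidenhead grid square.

LK74au96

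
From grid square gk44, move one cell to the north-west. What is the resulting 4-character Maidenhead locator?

GK35

Longitude square 4; −1 → 3.
Latitude square 4; +1 → 5.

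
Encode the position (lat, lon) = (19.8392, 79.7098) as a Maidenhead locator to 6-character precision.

Add 180° to longitude and 90° to latitude: 259.7098, 109.8392.
Field (20°×10°, letters A–R): 259.7098/20 → 12 → M, 109.8392/10 → 10 → K; chars MK.
Square (2°×1°, digits 0–9): 19.7098/2 → 9, 9.8392/1 → 9; chars 99.
Subsquare (5′×2.5′, letters a–x): 1.7098/0.0833333 → 20 → u, 0.8392/0.0416667 → 20 → u; chars uu.

MK99uu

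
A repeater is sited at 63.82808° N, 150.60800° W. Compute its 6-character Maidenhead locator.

BP43qt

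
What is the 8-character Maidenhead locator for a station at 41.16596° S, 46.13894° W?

GE68wu30

Shift to the Maidenhead origin (180°W, 90°S): lon 133.86106, lat 48.83404.
Field: 133.86106/20 → 6 → G, 48.83404/10 → 4 → E; chars GE.
Square: 13.86106/2 → 6, 8.83404/1 → 8; chars 68.
Subsquare: 1.86106/0.0833333 → 22 → w, 0.83404/0.0416667 → 20 → u; chars wu.
Extended square: 0.02773/0.00833333 → 3, 0.00071/0.00416667 → 0; chars 30.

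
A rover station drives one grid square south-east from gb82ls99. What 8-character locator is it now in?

Longitude extended square 9; +1 → 10, wraps to 0, carry into subsquare.
Longitude subsquare l = 11; +1 → 12 = m.
Latitude extended square 9; −1 → 8.

GB82ms08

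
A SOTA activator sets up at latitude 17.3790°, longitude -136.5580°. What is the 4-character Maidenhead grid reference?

Offset from 180°W / 90°S: lon 43.44°, lat 107.38°.
Field (20°×10°, letters A–R): lon ⌊43.44/20⌋ = 2 → C; lat ⌊107.38/10⌋ = 10 → K.
Square (2°×1°, digits 0–9): lon ⌊3.44/2⌋ = 1; lat ⌊7.38/1⌋ = 7.

CK17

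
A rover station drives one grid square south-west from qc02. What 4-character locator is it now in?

Longitude square 0; −1 → -1, wraps to 9, carry into field.
Longitude field Q = 16; −1 → 15 = P.
Latitude square 2; −1 → 1.

PC91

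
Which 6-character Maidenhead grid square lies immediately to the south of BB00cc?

Latitude subsquare c = 2; −1 → 1 = b.
The longitude characters are unchanged.

BB00cb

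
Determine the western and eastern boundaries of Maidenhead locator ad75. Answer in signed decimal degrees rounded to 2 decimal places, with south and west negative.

Field A=0, D=3: +0·20° lon, +3·10° lat → SW at lon -180°, lat -60°.
Square 7, 5: +7·2° lon, +5·1° lat → SW at lon -166°, lat -55°.
Cell spans 2° lon × 1° lat.
west -166.00, east -164.00.

-166.00, -164.00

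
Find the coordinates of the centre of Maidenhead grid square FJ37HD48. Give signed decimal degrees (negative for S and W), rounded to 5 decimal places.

7.16042, -73.37917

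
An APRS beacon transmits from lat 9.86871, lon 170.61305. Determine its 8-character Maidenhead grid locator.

RJ59hu38

Shift to the Maidenhead origin (180°W, 90°S): lon 350.61305, lat 99.86871.
Field: lon ⌊350.61305/20⌋ = 17 → R; lat ⌊99.86871/10⌋ = 9 → J.
Square: lon ⌊10.61305/2⌋ = 5; lat ⌊9.86871/1⌋ = 9.
Subsquare: lon ⌊0.61305/0.0833333⌋ = 7 → h; lat ⌊0.86871/0.0416667⌋ = 20 → u.
Extended square: lon ⌊0.02972/0.00833333⌋ = 3; lat ⌊0.03538/0.00416667⌋ = 8.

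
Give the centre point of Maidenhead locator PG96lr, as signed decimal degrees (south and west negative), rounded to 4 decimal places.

Field P=15, G=6: +15·20° lon, +6·10° lat → SW at lon 120°, lat -30°.
Square 9, 6: +9·2° lon, +6·1° lat → SW at lon 138°, lat -24°.
Subsquare l=11, r=17: +11·0.0833333° lon, +17·0.0416667° lat → SW at lon 138.917°, lat -23.2917°.
Cell spans 0.0833333° lon × 0.0416667° lat. Centre is SW corner plus half of each.
latitude -23.2708, longitude 138.9583.

-23.2708, 138.9583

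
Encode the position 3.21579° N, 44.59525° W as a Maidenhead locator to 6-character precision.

GJ73qf

Offset from 180°W / 90°S: lon 135.4048°, lat 93.2158°.
Field: 135.4048/20 → 6 → G, 93.2158/10 → 9 → J; chars GJ.
Square: 15.4048/2 → 7, 3.2158/1 → 3; chars 73.
Subsquare: 1.4048/0.0833333 → 16 → q, 0.2158/0.0416667 → 5 → f; chars qf.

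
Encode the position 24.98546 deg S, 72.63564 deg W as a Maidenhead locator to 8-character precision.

FG35qa33

Offset from 180°W / 90°S: lon 107.36436°, lat 65.01454°.
Field (20°×10°, letters A–R): lon ⌊107.36436/20⌋ = 5 → F; lat ⌊65.01454/10⌋ = 6 → G.
Square (2°×1°, digits 0–9): lon ⌊7.36436/2⌋ = 3; lat ⌊5.01454/1⌋ = 5.
Subsquare (5′×2.5′, letters a–x): lon ⌊1.36436/0.0833333⌋ = 16 → q; lat ⌊0.01454/0.0416667⌋ = 0 → a.
Extended square (30″×15″, digits 0–9): lon ⌊0.03103/0.00833333⌋ = 3; lat ⌊0.01454/0.00416667⌋ = 3.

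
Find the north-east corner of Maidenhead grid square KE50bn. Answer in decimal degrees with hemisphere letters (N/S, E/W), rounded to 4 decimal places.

Field K=10, E=4: +10·20° lon, +4·10° lat → SW at lon 20°, lat -50°.
Square 5, 0: +5·2° lon, +0·1° lat → SW at lon 30°, lat -50°.
Subsquare b=1, n=13: +1·0.0833333° lon, +13·0.0416667° lat → SW at lon 30.0833°, lat -49.4583°.
Cell spans 0.0833333° lon × 0.0416667° lat. NE corner is SW corner plus one full cell.
latitude 49.4167° S, longitude 30.1667° E.

49.4167° S, 30.1667° E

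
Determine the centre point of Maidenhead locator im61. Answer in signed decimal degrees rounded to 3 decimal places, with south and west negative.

Field I=8, M=12: +8·20° lon, +12·10° lat → SW at lon -20°, lat 30°.
Square 6, 1: +6·2° lon, +1·1° lat → SW at lon -8°, lat 31°.
Cell spans 2° lon × 1° lat. Centre is SW corner plus half of each.
latitude 31.500, longitude -7.000.

31.500, -7.000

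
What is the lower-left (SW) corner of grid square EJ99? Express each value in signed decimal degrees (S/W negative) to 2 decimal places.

9.00, -82.00

Field E=4, J=9: +4·20° lon, +9·10° lat → SW at lon -100°, lat 0°.
Square 9, 9: +9·2° lon, +9·1° lat → SW at lon -82°, lat 9°.
latitude 9.00, longitude -82.00.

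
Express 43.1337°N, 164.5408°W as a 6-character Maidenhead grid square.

Offset from 180°W / 90°S: lon 15.4592°, lat 133.1337°.
Field: 15.4592/20 → 0 → A, 133.1337/10 → 13 → N; chars AN.
Square: 15.4592/2 → 7, 3.1337/1 → 3; chars 73.
Subsquare: 1.4592/0.0833333 → 17 → r, 0.1337/0.0416667 → 3 → d; chars rd.

AN73rd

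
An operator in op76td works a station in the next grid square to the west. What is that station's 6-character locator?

OP76sd

Longitude subsquare t = 19; −1 → 18 = s.
The latitude characters are unchanged.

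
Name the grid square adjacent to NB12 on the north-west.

NB03

Longitude square 1; −1 → 0.
Latitude square 2; +1 → 3.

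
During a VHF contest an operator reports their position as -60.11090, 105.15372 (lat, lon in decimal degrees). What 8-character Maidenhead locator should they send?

Add 180° to longitude and 90° to latitude: 285.15372, 29.88910.
Field: lon ⌊285.15372/20⌋ = 14 → O; lat ⌊29.88910/10⌋ = 2 → C.
Square: lon ⌊5.15372/2⌋ = 2; lat ⌊9.88910/1⌋ = 9.
Subsquare: lon ⌊1.15372/0.0833333⌋ = 13 → n; lat ⌊0.88910/0.0416667⌋ = 21 → v.
Extended square: lon ⌊0.07039/0.00833333⌋ = 8; lat ⌊0.01410/0.00416667⌋ = 3.

OC29nv83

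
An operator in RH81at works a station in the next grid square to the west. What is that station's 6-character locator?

RH71xt

Longitude subsquare a = 0; −1 → -1, wraps to 23 = x, carry into square.
Longitude square 8; −1 → 7.
The latitude characters are unchanged.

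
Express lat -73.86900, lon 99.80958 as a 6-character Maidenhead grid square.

NB96vd

Shift to the Maidenhead origin (180°W, 90°S): lon 279.8096, lat 16.1310.
Field: 279.8096/20 → 13 → N, 16.1310/10 → 1 → B; chars NB.
Square: 19.8096/2 → 9, 6.1310/1 → 6; chars 96.
Subsquare: 1.8096/0.0833333 → 21 → v, 0.1310/0.0416667 → 3 → d; chars vd.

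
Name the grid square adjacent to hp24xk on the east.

Longitude subsquare x = 23; +1 → 24, wraps to 0 = a, carry into square.
Longitude square 2; +1 → 3.
The latitude characters are unchanged.

HP34ak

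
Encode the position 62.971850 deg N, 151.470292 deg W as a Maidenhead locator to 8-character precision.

BP42gx33

Offset from 180°W / 90°S: lon 28.52971°, lat 152.97185°.
Field: 28.52971/20 → 1 → B, 152.97185/10 → 15 → P; chars BP.
Square: 8.52971/2 → 4, 2.97185/1 → 2; chars 42.
Subsquare: 0.52971/0.0833333 → 6 → g, 0.97185/0.0416667 → 23 → x; chars gx.
Extended square: 0.02971/0.00833333 → 3, 0.01352/0.00416667 → 3; chars 33.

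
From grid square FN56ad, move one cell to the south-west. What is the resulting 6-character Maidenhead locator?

Longitude subsquare a = 0; −1 → -1, wraps to 23 = x, carry into square.
Longitude square 5; −1 → 4.
Latitude subsquare d = 3; −1 → 2 = c.

FN46xc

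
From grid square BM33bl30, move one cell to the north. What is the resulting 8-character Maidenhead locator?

BM33bl31

Latitude extended square 0; +1 → 1.
The longitude characters are unchanged.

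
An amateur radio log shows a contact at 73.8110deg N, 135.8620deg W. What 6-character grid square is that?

Offset from 180°W / 90°S: lon 44.1380°, lat 163.8110°.
Field: 44.1380/20 → 2 → C, 163.8110/10 → 16 → Q; chars CQ.
Square: 4.1380/2 → 2, 3.8110/1 → 3; chars 23.
Subsquare: 0.1380/0.0833333 → 1 → b, 0.8110/0.0416667 → 19 → t; chars bt.

CQ23bt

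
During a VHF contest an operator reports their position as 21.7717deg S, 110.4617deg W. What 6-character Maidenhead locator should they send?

DG48sf

Offset from 180°W / 90°S: lon 69.5383°, lat 68.2283°.
Field (20°×10°, letters A–R): lon ⌊69.5383/20⌋ = 3 → D; lat ⌊68.2283/10⌋ = 6 → G.
Square (2°×1°, digits 0–9): lon ⌊9.5383/2⌋ = 4; lat ⌊8.2283/1⌋ = 8.
Subsquare (5′×2.5′, letters a–x): lon ⌊1.5383/0.0833333⌋ = 18 → s; lat ⌊0.2283/0.0416667⌋ = 5 → f.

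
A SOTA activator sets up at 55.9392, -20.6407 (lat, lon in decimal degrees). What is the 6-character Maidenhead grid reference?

HO95qw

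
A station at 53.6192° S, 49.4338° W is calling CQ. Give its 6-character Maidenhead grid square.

GD56gj

Add 180° to longitude and 90° to latitude: 130.5662, 36.3808.
Field: lon ⌊130.5662/20⌋ = 6 → G; lat ⌊36.3808/10⌋ = 3 → D.
Square: lon ⌊10.5662/2⌋ = 5; lat ⌊6.3808/1⌋ = 6.
Subsquare: lon ⌊0.5662/0.0833333⌋ = 6 → g; lat ⌊0.3808/0.0416667⌋ = 9 → j.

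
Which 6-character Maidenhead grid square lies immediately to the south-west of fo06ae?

EO96xd

Longitude subsquare a = 0; −1 → -1, wraps to 23 = x, carry into square.
Longitude square 0; −1 → -1, wraps to 9, carry into field.
Longitude field F = 5; −1 → 4 = E.
Latitude subsquare e = 4; −1 → 3 = d.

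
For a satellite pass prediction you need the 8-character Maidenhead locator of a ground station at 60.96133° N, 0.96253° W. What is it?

IP90mx40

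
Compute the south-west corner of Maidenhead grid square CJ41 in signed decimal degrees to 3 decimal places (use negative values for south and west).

1.000, -132.000

Field C=2, J=9: +2·20° lon, +9·10° lat → SW at lon -140°, lat 0°.
Square 4, 1: +4·2° lon, +1·1° lat → SW at lon -132°, lat 1°.
latitude 1.000, longitude -132.000.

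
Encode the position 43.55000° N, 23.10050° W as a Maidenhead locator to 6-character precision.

Offset from 180°W / 90°S: lon 156.8995°, lat 133.5500°.
Field: 156.8995/20 → 7 → H, 133.5500/10 → 13 → N; chars HN.
Square: 16.8995/2 → 8, 3.5500/1 → 3; chars 83.
Subsquare: 0.8995/0.0833333 → 10 → k, 0.5500/0.0416667 → 13 → n; chars kn.

HN83kn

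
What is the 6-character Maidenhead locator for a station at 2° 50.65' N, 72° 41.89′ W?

FJ32pu

Offset from 180°W / 90°S: lon 107.3018°, lat 92.8442°.
Field: 107.3018/20 → 5 → F, 92.8442/10 → 9 → J; chars FJ.
Square: 7.3018/2 → 3, 2.8442/1 → 2; chars 32.
Subsquare: 1.3018/0.0833333 → 15 → p, 0.8442/0.0416667 → 20 → u; chars pu.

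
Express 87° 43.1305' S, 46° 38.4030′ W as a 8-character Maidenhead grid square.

Shift to the Maidenhead origin (180°W, 90°S): lon 133.35995, lat 2.28116.
Field: 133.35995/20 → 6 → G, 2.28116/10 → 0 → A; chars GA.
Square: 13.35995/2 → 6, 2.28116/1 → 2; chars 62.
Subsquare: 1.35995/0.0833333 → 16 → q, 0.28116/0.0416667 → 6 → g; chars qg.
Extended square: 0.02662/0.00833333 → 3, 0.03116/0.00416667 → 7; chars 37.

GA62qg37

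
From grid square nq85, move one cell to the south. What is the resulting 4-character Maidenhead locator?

NQ84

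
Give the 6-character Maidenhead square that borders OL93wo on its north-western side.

Longitude subsquare w = 22; −1 → 21 = v.
Latitude subsquare o = 14; +1 → 15 = p.

OL93vp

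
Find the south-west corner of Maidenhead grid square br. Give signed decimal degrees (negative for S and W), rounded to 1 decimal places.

Field B=1, R=17: +1·20° lon, +17·10° lat → SW at lon -160°, lat 80°.
latitude 80.0, longitude -160.0.

80.0, -160.0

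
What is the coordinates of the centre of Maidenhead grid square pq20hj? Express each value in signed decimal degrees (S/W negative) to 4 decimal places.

70.3958, 124.6250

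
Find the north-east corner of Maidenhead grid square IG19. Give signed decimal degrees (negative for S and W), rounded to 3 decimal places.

Field I=8, G=6: +8·20° lon, +6·10° lat → SW at lon -20°, lat -30°.
Square 1, 9: +1·2° lon, +9·1° lat → SW at lon -18°, lat -21°.
Cell spans 2° lon × 1° lat. NE corner is SW corner plus one full cell.
latitude -20.000, longitude -16.000.

-20.000, -16.000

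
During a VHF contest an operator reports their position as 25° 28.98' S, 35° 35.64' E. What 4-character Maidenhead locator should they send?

Add 180° to longitude and 90° to latitude: 215.59, 64.52.
Field (20°×10°, letters A–R): 215.59/20 → 10 → K, 64.52/10 → 6 → G; chars KG.
Square (2°×1°, digits 0–9): 15.59/2 → 7, 4.52/1 → 4; chars 74.

KG74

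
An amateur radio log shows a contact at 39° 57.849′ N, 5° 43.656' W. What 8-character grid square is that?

IM79dx21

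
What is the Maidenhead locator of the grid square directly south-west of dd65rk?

Longitude subsquare r = 17; −1 → 16 = q.
Latitude subsquare k = 10; −1 → 9 = j.

DD65qj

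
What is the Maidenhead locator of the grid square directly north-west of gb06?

FB97

Longitude square 0; −1 → -1, wraps to 9, carry into field.
Longitude field G = 6; −1 → 5 = F.
Latitude square 6; +1 → 7.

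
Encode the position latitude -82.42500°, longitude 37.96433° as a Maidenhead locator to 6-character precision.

KA87xn

Offset from 180°W / 90°S: lon 217.9643°, lat 7.5750°.
Field (20°×10°, letters A–R): 217.9643/20 → 10 → K, 7.5750/10 → 0 → A; chars KA.
Square (2°×1°, digits 0–9): 17.9643/2 → 8, 7.5750/1 → 7; chars 87.
Subsquare (5′×2.5′, letters a–x): 1.9643/0.0833333 → 23 → x, 0.5750/0.0416667 → 13 → n; chars xn.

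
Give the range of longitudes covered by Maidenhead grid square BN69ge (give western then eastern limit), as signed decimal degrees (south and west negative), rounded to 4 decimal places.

-147.5000, -147.4167

Field B=1, N=13: +1·20° lon, +13·10° lat → SW at lon -160°, lat 40°.
Square 6, 9: +6·2° lon, +9·1° lat → SW at lon -148°, lat 49°.
Subsquare g=6, e=4: +6·0.0833333° lon, +4·0.0416667° lat → SW at lon -147.5°, lat 49.1667°.
Cell spans 0.0833333° lon × 0.0416667° lat.
west -147.5000, east -147.4167.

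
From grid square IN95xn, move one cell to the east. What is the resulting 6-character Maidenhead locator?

JN05an

Longitude subsquare x = 23; +1 → 24, wraps to 0 = a, carry into square.
Longitude square 9; +1 → 10, wraps to 0, carry into field.
Longitude field I = 8; +1 → 9 = J.
The latitude characters are unchanged.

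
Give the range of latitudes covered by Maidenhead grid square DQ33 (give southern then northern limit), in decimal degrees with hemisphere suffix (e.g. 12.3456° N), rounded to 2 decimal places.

73.00° N, 74.00° N

Field D=3, Q=16: +3·20° lon, +16·10° lat → SW at lon -120°, lat 70°.
Square 3, 3: +3·2° lon, +3·1° lat → SW at lon -114°, lat 73°.
Cell spans 2° lon × 1° lat.
south 73.00° N, north 74.00° N.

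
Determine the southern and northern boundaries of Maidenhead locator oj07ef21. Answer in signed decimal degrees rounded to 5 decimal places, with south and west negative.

7.21250, 7.21667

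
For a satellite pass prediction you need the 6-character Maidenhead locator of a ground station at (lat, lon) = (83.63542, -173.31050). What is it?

Shift to the Maidenhead origin (180°W, 90°S): lon 6.6895, lat 173.6354.
Field (20°×10°, letters A–R): 6.6895/20 → 0 → A, 173.6354/10 → 17 → R; chars AR.
Square (2°×1°, digits 0–9): 6.6895/2 → 3, 3.6354/1 → 3; chars 33.
Subsquare (5′×2.5′, letters a–x): 0.6895/0.0833333 → 8 → i, 0.6354/0.0416667 → 15 → p; chars ip.

AR33ip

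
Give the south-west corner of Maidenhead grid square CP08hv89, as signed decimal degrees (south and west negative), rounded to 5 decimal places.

Field C=2, P=15: +2·20° lon, +15·10° lat → SW at lon -140°, lat 60°.
Square 0, 8: +0·2° lon, +8·1° lat → SW at lon -140°, lat 68°.
Subsquare h=7, v=21: +7·0.0833333° lon, +21·0.0416667° lat → SW at lon -139.417°, lat 68.875°.
Extended square 8, 9: +8·0.00833333° lon, +9·0.00416667° lat → SW at lon -139.35°, lat 68.9125°.
latitude 68.91250, longitude -139.35000.

68.91250, -139.35000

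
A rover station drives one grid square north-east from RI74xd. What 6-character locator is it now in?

Longitude subsquare x = 23; +1 → 24, wraps to 0 = a, carry into square.
Longitude square 7; +1 → 8.
Latitude subsquare d = 3; +1 → 4 = e.

RI84ae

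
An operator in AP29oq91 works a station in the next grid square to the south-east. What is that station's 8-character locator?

AP29pq00

Longitude extended square 9; +1 → 10, wraps to 0, carry into subsquare.
Longitude subsquare o = 14; +1 → 15 = p.
Latitude extended square 1; −1 → 0.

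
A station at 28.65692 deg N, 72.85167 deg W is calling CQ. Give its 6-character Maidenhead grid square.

FL38np

Shift to the Maidenhead origin (180°W, 90°S): lon 107.1483, lat 118.6569.
Field: 107.1483/20 → 5 → F, 118.6569/10 → 11 → L; chars FL.
Square: 7.1483/2 → 3, 8.6569/1 → 8; chars 38.
Subsquare: 1.1483/0.0833333 → 13 → n, 0.6569/0.0416667 → 15 → p; chars np.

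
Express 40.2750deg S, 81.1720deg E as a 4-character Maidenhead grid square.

NE09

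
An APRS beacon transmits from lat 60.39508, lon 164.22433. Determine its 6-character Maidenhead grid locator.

Add 180° to longitude and 90° to latitude: 344.2243, 150.3951.
Field: 344.2243/20 → 17 → R, 150.3951/10 → 15 → P; chars RP.
Square: 4.2243/2 → 2, 0.3951/1 → 0; chars 20.
Subsquare: 0.2243/0.0833333 → 2 → c, 0.3951/0.0416667 → 9 → j; chars cj.

RP20cj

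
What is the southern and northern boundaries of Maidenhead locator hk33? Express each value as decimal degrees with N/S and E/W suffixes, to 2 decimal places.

Field H=7, K=10: +7·20° lon, +10·10° lat → SW at lon -40°, lat 10°.
Square 3, 3: +3·2° lon, +3·1° lat → SW at lon -34°, lat 13°.
Cell spans 2° lon × 1° lat.
south 13.00° N, north 14.00° N.

13.00° N, 14.00° N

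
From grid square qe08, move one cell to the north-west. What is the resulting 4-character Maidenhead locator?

Longitude square 0; −1 → -1, wraps to 9, carry into field.
Longitude field Q = 16; −1 → 15 = P.
Latitude square 8; +1 → 9.

PE99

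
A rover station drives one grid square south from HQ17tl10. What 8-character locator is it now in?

Latitude extended square 0; −1 → -1, wraps to 9, carry into subsquare.
Latitude subsquare l = 11; −1 → 10 = k.
The longitude characters are unchanged.

HQ17tk19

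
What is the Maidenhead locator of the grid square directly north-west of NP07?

MP98

Longitude square 0; −1 → -1, wraps to 9, carry into field.
Longitude field N = 13; −1 → 12 = M.
Latitude square 7; +1 → 8.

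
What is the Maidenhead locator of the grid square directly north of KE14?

KE15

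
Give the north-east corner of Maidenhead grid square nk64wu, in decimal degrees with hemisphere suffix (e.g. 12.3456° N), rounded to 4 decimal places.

Field N=13, K=10: +13·20° lon, +10·10° lat → SW at lon 80°, lat 10°.
Square 6, 4: +6·2° lon, +4·1° lat → SW at lon 92°, lat 14°.
Subsquare w=22, u=20: +22·0.0833333° lon, +20·0.0416667° lat → SW at lon 93.8333°, lat 14.8333°.
Cell spans 0.0833333° lon × 0.0416667° lat. NE corner is SW corner plus one full cell.
latitude 14.8750° N, longitude 93.9167° E.

14.8750° N, 93.9167° E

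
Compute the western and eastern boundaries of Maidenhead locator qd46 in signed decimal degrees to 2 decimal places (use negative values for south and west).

148.00, 150.00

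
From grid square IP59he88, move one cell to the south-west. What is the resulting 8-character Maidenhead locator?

IP59he77

Longitude extended square 8; −1 → 7.
Latitude extended square 8; −1 → 7.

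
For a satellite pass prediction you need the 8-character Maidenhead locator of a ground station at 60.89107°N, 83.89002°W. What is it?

EP80bv33

Offset from 180°W / 90°S: lon 96.10998°, lat 150.89107°.
Field (20°×10°, letters A–R): lon ⌊96.10998/20⌋ = 4 → E; lat ⌊150.89107/10⌋ = 15 → P.
Square (2°×1°, digits 0–9): lon ⌊16.10998/2⌋ = 8; lat ⌊0.89107/1⌋ = 0.
Subsquare (5′×2.5′, letters a–x): lon ⌊0.10998/0.0833333⌋ = 1 → b; lat ⌊0.89107/0.0416667⌋ = 21 → v.
Extended square (30″×15″, digits 0–9): lon ⌊0.02665/0.00833333⌋ = 3; lat ⌊0.01607/0.00416667⌋ = 3.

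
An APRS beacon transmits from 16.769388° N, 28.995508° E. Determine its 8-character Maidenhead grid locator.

KK46ls94

Add 180° to longitude and 90° to latitude: 208.99551, 106.76939.
Field: 208.99551/20 → 10 → K, 106.76939/10 → 10 → K; chars KK.
Square: 8.99551/2 → 4, 6.76939/1 → 6; chars 46.
Subsquare: 0.99551/0.0833333 → 11 → l, 0.76939/0.0416667 → 18 → s; chars ls.
Extended square: 0.07884/0.00833333 → 9, 0.01939/0.00416667 → 4; chars 94.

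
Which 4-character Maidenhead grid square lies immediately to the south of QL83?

Latitude square 3; −1 → 2.
The longitude characters are unchanged.

QL82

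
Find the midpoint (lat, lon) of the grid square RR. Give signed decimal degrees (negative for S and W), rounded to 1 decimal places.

85.0, 170.0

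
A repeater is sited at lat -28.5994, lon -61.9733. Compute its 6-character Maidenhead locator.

Shift to the Maidenhead origin (180°W, 90°S): lon 118.0267, lat 61.4006.
Field (20°×10°, letters A–R): lon ⌊118.0267/20⌋ = 5 → F; lat ⌊61.4006/10⌋ = 6 → G.
Square (2°×1°, digits 0–9): lon ⌊18.0267/2⌋ = 9; lat ⌊1.4006/1⌋ = 1.
Subsquare (5′×2.5′, letters a–x): lon ⌊0.0267/0.0833333⌋ = 0 → a; lat ⌊0.4006/0.0416667⌋ = 9 → j.

FG91aj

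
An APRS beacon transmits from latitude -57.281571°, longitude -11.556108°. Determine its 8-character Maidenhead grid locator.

ID42fr32

Add 180° to longitude and 90° to latitude: 168.44389, 32.71843.
Field: lon ⌊168.44389/20⌋ = 8 → I; lat ⌊32.71843/10⌋ = 3 → D.
Square: lon ⌊8.44389/2⌋ = 4; lat ⌊2.71843/1⌋ = 2.
Subsquare: lon ⌊0.44389/0.0833333⌋ = 5 → f; lat ⌊0.71843/0.0416667⌋ = 17 → r.
Extended square: lon ⌊0.02723/0.00833333⌋ = 3; lat ⌊0.01010/0.00416667⌋ = 2.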